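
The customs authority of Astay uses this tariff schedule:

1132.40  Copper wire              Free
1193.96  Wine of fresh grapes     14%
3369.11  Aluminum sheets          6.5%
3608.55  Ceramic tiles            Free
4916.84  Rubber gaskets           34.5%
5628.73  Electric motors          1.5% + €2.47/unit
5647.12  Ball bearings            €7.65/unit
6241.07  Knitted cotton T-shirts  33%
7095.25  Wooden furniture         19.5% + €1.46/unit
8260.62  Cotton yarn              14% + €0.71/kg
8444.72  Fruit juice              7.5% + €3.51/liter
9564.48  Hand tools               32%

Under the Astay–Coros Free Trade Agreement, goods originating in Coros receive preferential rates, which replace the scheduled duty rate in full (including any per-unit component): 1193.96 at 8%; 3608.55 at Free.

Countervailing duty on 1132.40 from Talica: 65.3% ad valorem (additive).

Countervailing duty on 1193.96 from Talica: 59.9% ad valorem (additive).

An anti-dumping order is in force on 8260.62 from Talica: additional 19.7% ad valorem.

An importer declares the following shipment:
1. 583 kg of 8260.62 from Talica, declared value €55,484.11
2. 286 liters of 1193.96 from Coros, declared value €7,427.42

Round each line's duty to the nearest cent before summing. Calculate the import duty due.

€19,706.27

Line 1 (8260.62, Talica, 583 kg, €55,484.11):
Base rate for 8260.62 is 14% + €0.71/kg.
Additional duty on 8260.62 from Talica: +19.7%. Applied ad valorem rate: 14% + 19.7% = 33.7%.
Duty = €55,484.11 × 33.7% + 583 × €0.71 = €19,112.08.
Line 2 (1193.96, Coros, 286 liters, €7,427.42):
Base rate for 1193.96 is 14%.
Origin Coros qualifies under the Astay–Coros agreement and 1193.96 is covered: preferential rate 8% applies instead.
The additional-duty order on 1193.96 targets Talica, not Coros; it does not apply.
Duty = €7,427.42 × 8% = €594.19.
Total = €19,112.08 + €594.19 = €19,706.27.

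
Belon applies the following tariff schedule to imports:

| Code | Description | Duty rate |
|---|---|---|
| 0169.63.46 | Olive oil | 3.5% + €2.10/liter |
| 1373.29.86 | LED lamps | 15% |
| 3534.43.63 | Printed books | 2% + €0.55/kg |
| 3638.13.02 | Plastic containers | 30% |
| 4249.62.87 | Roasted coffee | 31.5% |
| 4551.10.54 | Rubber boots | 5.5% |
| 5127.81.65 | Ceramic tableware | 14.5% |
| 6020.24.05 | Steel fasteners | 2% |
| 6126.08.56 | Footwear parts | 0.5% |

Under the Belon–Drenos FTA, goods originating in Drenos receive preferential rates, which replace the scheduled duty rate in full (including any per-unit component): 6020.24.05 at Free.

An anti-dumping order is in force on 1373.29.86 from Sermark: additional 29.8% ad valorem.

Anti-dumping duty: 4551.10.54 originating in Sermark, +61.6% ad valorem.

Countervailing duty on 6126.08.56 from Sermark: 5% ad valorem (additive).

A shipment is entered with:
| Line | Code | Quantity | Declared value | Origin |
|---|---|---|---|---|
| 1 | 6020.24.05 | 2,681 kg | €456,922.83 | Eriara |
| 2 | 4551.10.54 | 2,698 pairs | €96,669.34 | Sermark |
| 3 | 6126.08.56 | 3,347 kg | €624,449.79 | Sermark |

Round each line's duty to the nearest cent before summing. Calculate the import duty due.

Line 1 (6020.24.05, Eriara, 2,681 kg, €456,922.83):
Base rate for 6020.24.05 is 2%.
6020.24.05 has an FTA preferential rate, but origin Eriara is not Drenos; base rate stands.
Duty = €456,922.83 × 2% = €9,138.46.
Line 2 (4551.10.54, Sermark, 2,698 pairs, €96,669.34):
Base rate for 4551.10.54 is 5.5%.
Additional duty on 4551.10.54 from Sermark: +61.6%. Applied ad valorem rate: 5.5% + 61.6% = 67.1%.
Duty = €96,669.34 × 67.1% = €64,865.13.
Line 3 (6126.08.56, Sermark, 3,347 kg, €624,449.79):
Base rate for 6126.08.56 is 0.5%.
Additional duty on 6126.08.56 from Sermark: +5%. Applied ad valorem rate: 0.5% + 5% = 5.5%.
Duty = €624,449.79 × 5.5% = €34,344.74.
Total = €9,138.46 + €64,865.13 + €34,344.74 = €108,348.33.

€108,348.33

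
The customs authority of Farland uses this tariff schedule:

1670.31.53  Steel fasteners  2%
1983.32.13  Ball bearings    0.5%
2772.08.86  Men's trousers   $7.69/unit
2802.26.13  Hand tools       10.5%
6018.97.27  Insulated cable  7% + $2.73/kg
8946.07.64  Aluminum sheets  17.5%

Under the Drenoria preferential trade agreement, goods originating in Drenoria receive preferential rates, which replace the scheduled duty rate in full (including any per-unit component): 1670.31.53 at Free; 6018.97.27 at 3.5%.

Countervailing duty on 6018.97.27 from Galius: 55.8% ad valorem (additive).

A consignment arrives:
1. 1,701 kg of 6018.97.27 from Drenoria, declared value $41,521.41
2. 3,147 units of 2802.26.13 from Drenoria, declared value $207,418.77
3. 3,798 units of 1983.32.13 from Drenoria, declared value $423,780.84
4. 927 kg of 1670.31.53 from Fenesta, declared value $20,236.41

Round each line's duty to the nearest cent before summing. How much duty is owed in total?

Line 1 (6018.97.27, Drenoria, 1,701 kg, $41,521.41):
Base rate for 6018.97.27 is 7% + $2.73/kg.
Origin Drenoria qualifies under the Farland–Drenoria agreement and 6018.97.27 is covered: preferential rate 3.5% applies instead.
The additional-duty order on 6018.97.27 targets Galius, not Drenoria; it does not apply.
Duty = $41,521.41 × 3.5% = $1,453.25.
Line 2 (2802.26.13, Drenoria, 3,147 units, $207,418.77):
Base rate for 2802.26.13 is 10.5%.
Origin Drenoria is the FTA partner but 2802.26.13 is not on the preference list; base rate stands.
Duty = $207,418.77 × 10.5% = $21,778.97.
Line 3 (1983.32.13, Drenoria, 3,798 units, $423,780.84):
Base rate for 1983.32.13 is 0.5%.
Origin Drenoria is the FTA partner but 1983.32.13 is not on the preference list; base rate stands.
Duty = $423,780.84 × 0.5% = $2,118.90.
Line 4 (1670.31.53, Fenesta, 927 kg, $20,236.41):
Base rate for 1670.31.53 is 2%.
1670.31.53 has an FTA preferential rate, but origin Fenesta is not Drenoria; base rate stands.
Duty = $20,236.41 × 2% = $404.73.
Total = $1,453.25 + $21,778.97 + $2,118.90 + $404.73 = $25,755.85.

$25,755.85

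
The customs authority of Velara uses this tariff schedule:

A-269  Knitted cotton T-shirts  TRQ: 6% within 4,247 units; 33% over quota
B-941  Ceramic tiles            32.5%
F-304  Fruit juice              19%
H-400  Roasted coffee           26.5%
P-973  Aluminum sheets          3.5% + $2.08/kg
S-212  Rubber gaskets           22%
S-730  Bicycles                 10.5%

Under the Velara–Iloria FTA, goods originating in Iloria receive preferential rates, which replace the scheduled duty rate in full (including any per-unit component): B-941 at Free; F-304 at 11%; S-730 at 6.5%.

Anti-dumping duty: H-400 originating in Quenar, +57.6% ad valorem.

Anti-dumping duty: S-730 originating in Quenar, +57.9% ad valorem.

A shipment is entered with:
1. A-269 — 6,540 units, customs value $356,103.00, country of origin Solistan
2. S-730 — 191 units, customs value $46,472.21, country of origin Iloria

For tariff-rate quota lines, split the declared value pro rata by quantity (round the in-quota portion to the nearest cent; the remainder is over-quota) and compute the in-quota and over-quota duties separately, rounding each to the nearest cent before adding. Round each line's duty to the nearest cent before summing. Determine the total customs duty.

$58,097.41

Line 1 (A-269, Solistan, 6,540 units, $356,103.00):
Code A-269 is under a tariff-rate quota (threshold 4,247 units). In-quota: 4,247 units at 6%; over-quota: 2,293 units at 33%.
Pro-rata value split: in-quota = $356,103.00 × 4,247/6,540 = $231,249.15; over-quota = $356,103.00 − $231,249.15 = $124,853.85.
In-quota duty = $231,249.15 × 6% = $13,874.95. Over-quota duty = $124,853.85 × 33% = $41,201.77.
Line duty = $13,874.95 + $41,201.77 = $55,076.72.
Line 2 (S-730, Iloria, 191 units, $46,472.21):
Base rate for S-730 is 10.5%.
Origin Iloria qualifies under the Velara–Iloria agreement and S-730 is covered: preferential rate 6.5% applies instead.
The additional-duty order on S-730 targets Quenar, not Iloria; it does not apply.
Duty = $46,472.21 × 6.5% = $3,020.69.
Total = $55,076.72 + $3,020.69 = $58,097.41.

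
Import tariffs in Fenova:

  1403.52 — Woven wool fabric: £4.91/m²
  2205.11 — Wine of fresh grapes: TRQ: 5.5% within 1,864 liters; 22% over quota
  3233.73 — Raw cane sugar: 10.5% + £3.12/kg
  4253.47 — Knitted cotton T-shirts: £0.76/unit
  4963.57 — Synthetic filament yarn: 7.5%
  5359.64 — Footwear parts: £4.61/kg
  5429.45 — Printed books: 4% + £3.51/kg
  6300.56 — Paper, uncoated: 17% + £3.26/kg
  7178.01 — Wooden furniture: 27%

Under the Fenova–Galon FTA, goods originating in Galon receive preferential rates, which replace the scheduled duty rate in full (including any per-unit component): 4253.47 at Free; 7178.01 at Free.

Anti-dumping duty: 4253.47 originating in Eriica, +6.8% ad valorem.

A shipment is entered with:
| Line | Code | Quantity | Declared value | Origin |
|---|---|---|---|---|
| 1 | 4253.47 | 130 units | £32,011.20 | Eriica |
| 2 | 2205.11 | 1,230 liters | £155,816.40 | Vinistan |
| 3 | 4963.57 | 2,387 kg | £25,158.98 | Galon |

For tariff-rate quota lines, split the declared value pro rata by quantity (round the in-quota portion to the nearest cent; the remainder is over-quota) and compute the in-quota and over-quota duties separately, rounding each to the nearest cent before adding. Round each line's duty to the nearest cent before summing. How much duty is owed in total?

Line 1 (4253.47, Eriica, 130 units, £32,011.20):
Base rate for 4253.47 is £0.76/unit.
4253.47 has an FTA preferential rate, but origin Eriica is not Galon; base rate stands.
Additional duty on 4253.47 from Eriica: +6.8% ad valorem. Applied ad valorem rate = 6.8%.
Duty = £32,011.20 × 6.8% + 130 × £0.76 = £2,275.56.
Line 2 (2205.11, Vinistan, 1,230 liters, £155,816.40):
Code 2205.11 is under a tariff-rate quota (threshold 1,864 liters). Quantity 1,230 liters is within the quota, so the in-quota rate 5.5% applies to the full value.
Duty = £155,816.40 × 5.5% = £8,569.90.
Line 3 (4963.57, Galon, 2,387 kg, £25,158.98):
Base rate for 4963.57 is 7.5%.
Origin Galon is the FTA partner but 4963.57 is not on the preference list; base rate stands.
Duty = £25,158.98 × 7.5% = £1,886.92.
Total = £2,275.56 + £8,569.90 + £1,886.92 = £12,732.38.

£12,732.38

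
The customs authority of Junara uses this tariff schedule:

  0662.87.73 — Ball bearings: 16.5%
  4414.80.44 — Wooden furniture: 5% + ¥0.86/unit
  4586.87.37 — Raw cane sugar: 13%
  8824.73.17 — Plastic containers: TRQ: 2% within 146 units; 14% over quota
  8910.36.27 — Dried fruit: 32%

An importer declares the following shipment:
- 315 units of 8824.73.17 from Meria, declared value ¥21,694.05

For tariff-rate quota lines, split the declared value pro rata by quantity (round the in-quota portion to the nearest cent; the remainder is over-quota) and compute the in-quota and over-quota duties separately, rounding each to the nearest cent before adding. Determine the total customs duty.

Line 1 (8824.73.17, Meria, 315 units, ¥21,694.05):
Code 8824.73.17 is under a tariff-rate quota (threshold 146 units). In-quota: 146 units at 2%; over-quota: 169 units at 14%.
Pro-rata value split: in-quota = ¥21,694.05 × 146/315 = ¥10,055.02; over-quota = ¥21,694.05 − ¥10,055.02 = ¥11,639.03.
In-quota duty = ¥10,055.02 × 2% = ¥201.10. Over-quota duty = ¥11,639.03 × 14% = ¥1,629.46.
Line duty = ¥201.10 + ¥1,629.46 = ¥1,830.56.

¥1,830.56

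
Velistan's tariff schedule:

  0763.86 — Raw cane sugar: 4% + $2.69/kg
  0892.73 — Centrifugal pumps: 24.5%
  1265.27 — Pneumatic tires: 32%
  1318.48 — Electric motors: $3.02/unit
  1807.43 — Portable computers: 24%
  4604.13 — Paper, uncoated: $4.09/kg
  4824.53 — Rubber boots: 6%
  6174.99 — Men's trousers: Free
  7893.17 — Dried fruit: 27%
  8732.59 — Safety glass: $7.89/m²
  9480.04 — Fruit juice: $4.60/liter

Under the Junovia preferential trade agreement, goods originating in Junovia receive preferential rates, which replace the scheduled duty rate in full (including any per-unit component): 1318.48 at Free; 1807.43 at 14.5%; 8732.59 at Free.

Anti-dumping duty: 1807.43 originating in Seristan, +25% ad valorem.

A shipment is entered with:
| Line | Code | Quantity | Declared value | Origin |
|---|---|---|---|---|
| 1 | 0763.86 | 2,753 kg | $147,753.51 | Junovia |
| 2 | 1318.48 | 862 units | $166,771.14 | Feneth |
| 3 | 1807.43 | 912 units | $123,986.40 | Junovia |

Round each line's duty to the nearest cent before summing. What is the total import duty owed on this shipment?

Line 1 (0763.86, Junovia, 2,753 kg, $147,753.51):
Base rate for 0763.86 is 4% + $2.69/kg.
Origin Junovia is the FTA partner but 0763.86 is not on the preference list; base rate stands.
Duty = $147,753.51 × 4% + 2,753 × $2.69 = $13,315.71.
Line 2 (1318.48, Feneth, 862 units, $166,771.14):
Base rate for 1318.48 is $3.02/unit.
1318.48 has an FTA preferential rate, but origin Feneth is not Junovia; base rate stands.
Duty = 862 × $3.02 = $2,603.24.
Line 3 (1807.43, Junovia, 912 units, $123,986.40):
Base rate for 1807.43 is 24%.
Origin Junovia qualifies under the Velistan–Junovia agreement and 1807.43 is covered: preferential rate 14.5% applies instead.
The additional-duty order on 1807.43 targets Seristan, not Junovia; it does not apply.
Duty = $123,986.40 × 14.5% = $17,978.03.
Total = $13,315.71 + $2,603.24 + $17,978.03 = $33,896.98.

$33,896.98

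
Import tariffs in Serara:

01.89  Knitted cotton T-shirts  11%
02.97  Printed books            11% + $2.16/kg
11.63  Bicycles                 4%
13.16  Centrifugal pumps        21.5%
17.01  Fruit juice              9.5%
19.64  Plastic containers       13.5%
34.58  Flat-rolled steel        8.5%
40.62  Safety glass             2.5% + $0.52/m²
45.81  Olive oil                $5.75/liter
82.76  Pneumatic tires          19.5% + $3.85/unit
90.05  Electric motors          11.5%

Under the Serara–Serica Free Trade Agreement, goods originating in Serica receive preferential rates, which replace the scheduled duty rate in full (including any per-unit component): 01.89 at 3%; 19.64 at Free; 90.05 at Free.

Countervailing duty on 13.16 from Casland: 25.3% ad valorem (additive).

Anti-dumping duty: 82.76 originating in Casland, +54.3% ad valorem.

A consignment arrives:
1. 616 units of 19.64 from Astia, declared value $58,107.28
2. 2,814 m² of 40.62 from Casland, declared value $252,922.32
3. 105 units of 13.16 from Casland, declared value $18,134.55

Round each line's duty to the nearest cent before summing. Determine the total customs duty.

$24,117.79

Line 1 (19.64, Astia, 616 units, $58,107.28):
Base rate for 19.64 is 13.5%.
19.64 has an FTA preferential rate, but origin Astia is not Serica; base rate stands.
Duty = $58,107.28 × 13.5% = $7,844.48.
Line 2 (40.62, Casland, 2,814 m², $252,922.32):
Base rate for 40.62 is 2.5% + $0.52/m².
Duty = $252,922.32 × 2.5% + 2,814 × $0.52 = $7,786.34.
Line 3 (13.16, Casland, 105 units, $18,134.55):
Base rate for 13.16 is 21.5%.
Additional duty on 13.16 from Casland: +25.3%. Applied ad valorem rate: 21.5% + 25.3% = 46.8%.
Duty = $18,134.55 × 46.8% = $8,486.97.
Total = $7,844.48 + $7,786.34 + $8,486.97 = $24,117.79.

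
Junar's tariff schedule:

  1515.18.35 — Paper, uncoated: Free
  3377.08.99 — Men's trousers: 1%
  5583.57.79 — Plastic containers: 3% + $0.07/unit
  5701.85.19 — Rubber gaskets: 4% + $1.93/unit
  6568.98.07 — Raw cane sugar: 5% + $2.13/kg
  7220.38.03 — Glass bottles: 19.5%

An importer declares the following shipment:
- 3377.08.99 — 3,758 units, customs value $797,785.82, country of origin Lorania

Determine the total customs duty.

$7,977.86

Line 1 (3377.08.99, Lorania, 3,758 units, $797,785.82):
Base rate for 3377.08.99 is 1%.
Duty = $797,785.82 × 1% = $7,977.86.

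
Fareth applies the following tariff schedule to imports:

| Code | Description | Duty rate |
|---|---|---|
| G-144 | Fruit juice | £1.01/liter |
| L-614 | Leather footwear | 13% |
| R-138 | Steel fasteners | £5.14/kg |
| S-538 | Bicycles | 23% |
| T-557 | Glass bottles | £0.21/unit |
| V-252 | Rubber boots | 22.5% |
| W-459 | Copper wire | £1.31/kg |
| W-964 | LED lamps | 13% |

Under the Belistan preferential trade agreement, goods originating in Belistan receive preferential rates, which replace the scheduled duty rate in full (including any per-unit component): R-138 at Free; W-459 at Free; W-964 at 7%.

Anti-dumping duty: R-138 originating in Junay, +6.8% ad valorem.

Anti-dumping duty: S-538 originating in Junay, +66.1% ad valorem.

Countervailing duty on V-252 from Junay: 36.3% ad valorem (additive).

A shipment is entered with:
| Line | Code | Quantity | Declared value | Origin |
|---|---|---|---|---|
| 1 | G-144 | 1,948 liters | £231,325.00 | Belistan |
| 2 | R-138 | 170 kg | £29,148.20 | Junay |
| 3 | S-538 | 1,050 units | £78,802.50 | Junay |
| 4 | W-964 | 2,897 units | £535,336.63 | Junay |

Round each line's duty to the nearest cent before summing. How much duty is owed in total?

Line 1 (G-144, Belistan, 1,948 liters, £231,325.00):
Base rate for G-144 is £1.01/liter.
Origin Belistan is the FTA partner but G-144 is not on the preference list; base rate stands.
Duty = 1,948 × £1.01 = £1,967.48.
Line 2 (R-138, Junay, 170 kg, £29,148.20):
Base rate for R-138 is £5.14/kg.
R-138 has an FTA preferential rate, but origin Junay is not Belistan; base rate stands.
Additional duty on R-138 from Junay: +6.8% ad valorem. Applied ad valorem rate = 6.8%.
Duty = £29,148.20 × 6.8% + 170 × £5.14 = £2,855.88.
Line 3 (S-538, Junay, 1,050 units, £78,802.50):
Base rate for S-538 is 23%.
Additional duty on S-538 from Junay: +66.1%. Applied ad valorem rate: 23% + 66.1% = 89.1%.
Duty = £78,802.50 × 89.1% = £70,213.03.
Line 4 (W-964, Junay, 2,897 units, £535,336.63):
Base rate for W-964 is 13%.
W-964 has an FTA preferential rate, but origin Junay is not Belistan; base rate stands.
Duty = £535,336.63 × 13% = £69,593.76.
Total = £1,967.48 + £2,855.88 + £70,213.03 + £69,593.76 = £144,630.15.

£144,630.15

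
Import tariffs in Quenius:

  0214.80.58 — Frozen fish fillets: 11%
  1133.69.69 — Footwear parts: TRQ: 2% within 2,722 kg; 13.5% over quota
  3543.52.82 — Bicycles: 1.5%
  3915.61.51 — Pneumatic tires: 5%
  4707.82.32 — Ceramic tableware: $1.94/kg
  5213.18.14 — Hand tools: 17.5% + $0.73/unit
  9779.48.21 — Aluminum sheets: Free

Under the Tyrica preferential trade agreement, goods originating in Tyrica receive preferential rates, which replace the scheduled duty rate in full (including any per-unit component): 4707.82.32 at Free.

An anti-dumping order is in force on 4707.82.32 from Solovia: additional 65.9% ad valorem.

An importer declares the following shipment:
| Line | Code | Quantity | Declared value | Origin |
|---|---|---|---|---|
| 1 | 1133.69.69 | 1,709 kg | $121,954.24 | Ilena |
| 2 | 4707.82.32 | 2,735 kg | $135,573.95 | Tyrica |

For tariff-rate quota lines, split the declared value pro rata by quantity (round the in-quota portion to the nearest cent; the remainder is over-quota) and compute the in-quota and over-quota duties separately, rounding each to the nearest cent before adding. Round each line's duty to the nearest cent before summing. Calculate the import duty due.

$2,439.08

Line 1 (1133.69.69, Ilena, 1,709 kg, $121,954.24):
Code 1133.69.69 is under a tariff-rate quota (threshold 2,722 kg). Quantity 1,709 kg is within the quota, so the in-quota rate 2% applies to the full value.
Duty = $121,954.24 × 2% = $2,439.08.
Line 2 (4707.82.32, Tyrica, 2,735 kg, $135,573.95):
Base rate for 4707.82.32 is $1.94/kg.
Origin Tyrica qualifies under the Quenius–Tyrica agreement and 4707.82.32 is covered: preferential rate Free applies instead.
The additional-duty order on 4707.82.32 targets Solovia, not Tyrica; it does not apply.
Duty = $135,573.95 × 0% = $0.00.
Total = $2,439.08 + $0.00 = $2,439.08.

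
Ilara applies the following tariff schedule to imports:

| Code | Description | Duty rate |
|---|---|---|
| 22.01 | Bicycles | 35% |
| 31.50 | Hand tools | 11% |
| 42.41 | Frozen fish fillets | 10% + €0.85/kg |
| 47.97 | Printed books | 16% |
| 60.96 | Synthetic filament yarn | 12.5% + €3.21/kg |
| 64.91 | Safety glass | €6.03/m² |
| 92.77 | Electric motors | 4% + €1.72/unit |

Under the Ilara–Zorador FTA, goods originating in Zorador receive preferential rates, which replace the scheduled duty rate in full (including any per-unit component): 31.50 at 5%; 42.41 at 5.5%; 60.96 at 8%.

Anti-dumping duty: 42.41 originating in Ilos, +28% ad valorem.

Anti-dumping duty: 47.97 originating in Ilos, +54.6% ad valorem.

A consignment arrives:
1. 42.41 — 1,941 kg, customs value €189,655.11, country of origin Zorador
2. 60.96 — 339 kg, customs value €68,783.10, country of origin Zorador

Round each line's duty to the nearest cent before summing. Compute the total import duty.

€15,933.68

Line 1 (42.41, Zorador, 1,941 kg, €189,655.11):
Base rate for 42.41 is 10% + €0.85/kg.
Origin Zorador qualifies under the Ilara–Zorador agreement and 42.41 is covered: preferential rate 5.5% applies instead.
The additional-duty order on 42.41 targets Ilos, not Zorador; it does not apply.
Duty = €189,655.11 × 5.5% = €10,431.03.
Line 2 (60.96, Zorador, 339 kg, €68,783.10):
Base rate for 60.96 is 12.5% + €3.21/kg.
Origin Zorador qualifies under the Ilara–Zorador agreement and 60.96 is covered: preferential rate 8% applies instead.
Duty = €68,783.10 × 8% = €5,502.65.
Total = €10,431.03 + €5,502.65 = €15,933.68.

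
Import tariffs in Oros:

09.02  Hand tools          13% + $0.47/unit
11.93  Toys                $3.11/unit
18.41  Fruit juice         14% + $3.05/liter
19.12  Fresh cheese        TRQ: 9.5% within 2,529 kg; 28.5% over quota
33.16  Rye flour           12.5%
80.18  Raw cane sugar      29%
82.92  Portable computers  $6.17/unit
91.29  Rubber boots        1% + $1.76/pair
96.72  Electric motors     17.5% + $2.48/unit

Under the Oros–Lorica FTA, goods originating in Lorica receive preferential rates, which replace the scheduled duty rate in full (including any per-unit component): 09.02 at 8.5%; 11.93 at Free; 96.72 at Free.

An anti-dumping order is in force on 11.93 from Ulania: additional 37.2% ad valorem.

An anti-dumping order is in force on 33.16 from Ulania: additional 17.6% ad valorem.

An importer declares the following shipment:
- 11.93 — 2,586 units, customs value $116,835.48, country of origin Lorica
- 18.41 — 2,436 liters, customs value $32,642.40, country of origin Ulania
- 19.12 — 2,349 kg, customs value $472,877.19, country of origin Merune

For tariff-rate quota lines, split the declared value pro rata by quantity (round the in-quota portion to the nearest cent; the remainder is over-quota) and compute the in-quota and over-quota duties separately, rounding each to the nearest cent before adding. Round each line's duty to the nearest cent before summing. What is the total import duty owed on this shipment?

$56,923.07

Line 1 (11.93, Lorica, 2,586 units, $116,835.48):
Base rate for 11.93 is $3.11/unit.
Origin Lorica qualifies under the Oros–Lorica agreement and 11.93 is covered: preferential rate Free applies instead.
The additional-duty order on 11.93 targets Ulania, not Lorica; it does not apply.
Duty = $116,835.48 × 0% = $0.00.
Line 2 (18.41, Ulania, 2,436 liters, $32,642.40):
Base rate for 18.41 is 14% + $3.05/liter.
Duty = $32,642.40 × 14% + 2,436 × $3.05 = $11,999.74.
Line 3 (19.12, Merune, 2,349 kg, $472,877.19):
Code 19.12 is under a tariff-rate quota (threshold 2,529 kg). Quantity 2,349 kg is within the quota, so the in-quota rate 9.5% applies to the full value.
Duty = $472,877.19 × 9.5% = $44,923.33.
Total = $0.00 + $11,999.74 + $44,923.33 = $56,923.07.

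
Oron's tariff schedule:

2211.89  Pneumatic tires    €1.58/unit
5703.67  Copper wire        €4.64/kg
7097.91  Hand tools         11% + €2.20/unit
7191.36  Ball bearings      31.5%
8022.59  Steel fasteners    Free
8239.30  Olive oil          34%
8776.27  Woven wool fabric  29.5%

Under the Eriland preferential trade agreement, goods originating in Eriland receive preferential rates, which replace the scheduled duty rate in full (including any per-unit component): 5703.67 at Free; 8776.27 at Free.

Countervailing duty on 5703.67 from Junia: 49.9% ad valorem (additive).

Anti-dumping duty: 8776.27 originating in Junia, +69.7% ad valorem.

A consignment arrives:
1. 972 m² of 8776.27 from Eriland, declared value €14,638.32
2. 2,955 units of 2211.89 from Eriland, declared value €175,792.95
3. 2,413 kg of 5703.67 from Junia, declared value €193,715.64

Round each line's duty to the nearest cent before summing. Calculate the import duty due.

€112,529.32

Line 1 (8776.27, Eriland, 972 m², €14,638.32):
Base rate for 8776.27 is 29.5%.
Origin Eriland qualifies under the Oron–Eriland agreement and 8776.27 is covered: preferential rate Free applies instead.
The additional-duty order on 8776.27 targets Junia, not Eriland; it does not apply.
Duty = €14,638.32 × 0% = €0.00.
Line 2 (2211.89, Eriland, 2,955 units, €175,792.95):
Base rate for 2211.89 is €1.58/unit.
Origin Eriland is the FTA partner but 2211.89 is not on the preference list; base rate stands.
Duty = 2,955 × €1.58 = €4,668.90.
Line 3 (5703.67, Junia, 2,413 kg, €193,715.64):
Base rate for 5703.67 is €4.64/kg.
5703.67 has an FTA preferential rate, but origin Junia is not Eriland; base rate stands.
Additional duty on 5703.67 from Junia: +49.9% ad valorem. Applied ad valorem rate = 49.9%.
Duty = €193,715.64 × 49.9% + 2,413 × €4.64 = €107,860.42.
Total = €0.00 + €4,668.90 + €107,860.42 = €112,529.32.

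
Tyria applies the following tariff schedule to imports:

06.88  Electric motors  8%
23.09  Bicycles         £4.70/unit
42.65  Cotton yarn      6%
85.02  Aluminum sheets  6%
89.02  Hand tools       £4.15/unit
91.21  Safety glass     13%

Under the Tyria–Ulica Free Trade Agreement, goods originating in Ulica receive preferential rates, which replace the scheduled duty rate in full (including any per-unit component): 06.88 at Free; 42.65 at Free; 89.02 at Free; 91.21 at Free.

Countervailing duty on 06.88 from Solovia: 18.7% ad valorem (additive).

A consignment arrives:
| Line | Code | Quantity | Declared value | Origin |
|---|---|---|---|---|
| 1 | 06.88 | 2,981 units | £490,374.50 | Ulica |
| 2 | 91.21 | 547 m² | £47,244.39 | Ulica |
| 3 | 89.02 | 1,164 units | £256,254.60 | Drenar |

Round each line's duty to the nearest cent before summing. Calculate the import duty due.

Line 1 (06.88, Ulica, 2,981 units, £490,374.50):
Base rate for 06.88 is 8%.
Origin Ulica qualifies under the Tyria–Ulica agreement and 06.88 is covered: preferential rate Free applies instead.
The additional-duty order on 06.88 targets Solovia, not Ulica; it does not apply.
Duty = £490,374.50 × 0% = £0.00.
Line 2 (91.21, Ulica, 547 m², £47,244.39):
Base rate for 91.21 is 13%.
Origin Ulica qualifies under the Tyria–Ulica agreement and 91.21 is covered: preferential rate Free applies instead.
Duty = £47,244.39 × 0% = £0.00.
Line 3 (89.02, Drenar, 1,164 units, £256,254.60):
Base rate for 89.02 is £4.15/unit.
89.02 has an FTA preferential rate, but origin Drenar is not Ulica; base rate stands.
Duty = 1,164 × £4.15 = £4,830.60.
Total = £0.00 + £0.00 + £4,830.60 = £4,830.60.

£4,830.60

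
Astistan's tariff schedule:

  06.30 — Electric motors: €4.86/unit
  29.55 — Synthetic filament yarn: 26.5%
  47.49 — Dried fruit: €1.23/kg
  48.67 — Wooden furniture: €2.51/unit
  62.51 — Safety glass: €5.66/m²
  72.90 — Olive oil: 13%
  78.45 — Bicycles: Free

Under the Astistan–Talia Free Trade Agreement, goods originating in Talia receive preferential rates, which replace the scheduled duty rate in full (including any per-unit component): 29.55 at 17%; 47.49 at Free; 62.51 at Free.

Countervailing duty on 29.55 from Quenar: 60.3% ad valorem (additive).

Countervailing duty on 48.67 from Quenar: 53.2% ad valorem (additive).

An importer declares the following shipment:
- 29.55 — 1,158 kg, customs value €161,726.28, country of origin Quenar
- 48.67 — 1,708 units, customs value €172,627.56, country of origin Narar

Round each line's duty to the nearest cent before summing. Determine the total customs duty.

€144,665.49

Line 1 (29.55, Quenar, 1,158 kg, €161,726.28):
Base rate for 29.55 is 26.5%.
29.55 has an FTA preferential rate, but origin Quenar is not Talia; base rate stands.
Additional duty on 29.55 from Quenar: +60.3%. Applied ad valorem rate: 26.5% + 60.3% = 86.8%.
Duty = €161,726.28 × 86.8% = €140,378.41.
Line 2 (48.67, Narar, 1,708 units, €172,627.56):
Base rate for 48.67 is €2.51/unit.
The additional-duty order on 48.67 targets Quenar, not Narar; it does not apply.
Duty = 1,708 × €2.51 = €4,287.08.
Total = €140,378.41 + €4,287.08 = €144,665.49.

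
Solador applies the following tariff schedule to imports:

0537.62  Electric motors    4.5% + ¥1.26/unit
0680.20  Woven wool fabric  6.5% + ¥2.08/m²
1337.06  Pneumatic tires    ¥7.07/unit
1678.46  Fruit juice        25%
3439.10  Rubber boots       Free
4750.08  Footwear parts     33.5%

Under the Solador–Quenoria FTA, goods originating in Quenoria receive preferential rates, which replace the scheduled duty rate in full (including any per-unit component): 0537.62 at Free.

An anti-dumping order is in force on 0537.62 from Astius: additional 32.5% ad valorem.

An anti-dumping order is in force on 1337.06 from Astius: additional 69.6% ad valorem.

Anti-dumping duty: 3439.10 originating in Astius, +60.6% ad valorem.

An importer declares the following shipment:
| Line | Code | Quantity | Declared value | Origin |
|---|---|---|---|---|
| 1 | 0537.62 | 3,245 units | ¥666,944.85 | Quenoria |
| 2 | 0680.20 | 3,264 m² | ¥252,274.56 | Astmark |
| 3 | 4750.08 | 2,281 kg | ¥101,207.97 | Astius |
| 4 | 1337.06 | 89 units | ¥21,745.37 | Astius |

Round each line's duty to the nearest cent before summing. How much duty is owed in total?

¥72,855.65

Line 1 (0537.62, Quenoria, 3,245 units, ¥666,944.85):
Base rate for 0537.62 is 4.5% + ¥1.26/unit.
Origin Quenoria qualifies under the Solador–Quenoria agreement and 0537.62 is covered: preferential rate Free applies instead.
The additional-duty order on 0537.62 targets Astius, not Quenoria; it does not apply.
Duty = ¥666,944.85 × 0% = ¥0.00.
Line 2 (0680.20, Astmark, 3,264 m², ¥252,274.56):
Base rate for 0680.20 is 6.5% + ¥2.08/m².
Duty = ¥252,274.56 × 6.5% + 3,264 × ¥2.08 = ¥23,186.97.
Line 3 (4750.08, Astius, 2,281 kg, ¥101,207.97):
Base rate for 4750.08 is 33.5%.
Duty = ¥101,207.97 × 33.5% = ¥33,904.67.
Line 4 (1337.06, Astius, 89 units, ¥21,745.37):
Base rate for 1337.06 is ¥7.07/unit.
Additional duty on 1337.06 from Astius: +69.6% ad valorem. Applied ad valorem rate = 69.6%.
Duty = ¥21,745.37 × 69.6% + 89 × ¥7.07 = ¥15,764.01.
Total = ¥0.00 + ¥23,186.97 + ¥33,904.67 + ¥15,764.01 = ¥72,855.65.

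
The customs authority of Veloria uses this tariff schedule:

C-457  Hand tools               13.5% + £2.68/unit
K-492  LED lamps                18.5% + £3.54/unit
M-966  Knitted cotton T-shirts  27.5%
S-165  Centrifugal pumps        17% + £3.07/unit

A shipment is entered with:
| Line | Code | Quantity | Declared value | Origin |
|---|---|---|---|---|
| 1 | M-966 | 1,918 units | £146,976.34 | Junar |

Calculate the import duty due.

£40,418.49

Line 1 (M-966, Junar, 1,918 units, £146,976.34):
Base rate for M-966 is 27.5%.
Duty = £146,976.34 × 27.5% = £40,418.49.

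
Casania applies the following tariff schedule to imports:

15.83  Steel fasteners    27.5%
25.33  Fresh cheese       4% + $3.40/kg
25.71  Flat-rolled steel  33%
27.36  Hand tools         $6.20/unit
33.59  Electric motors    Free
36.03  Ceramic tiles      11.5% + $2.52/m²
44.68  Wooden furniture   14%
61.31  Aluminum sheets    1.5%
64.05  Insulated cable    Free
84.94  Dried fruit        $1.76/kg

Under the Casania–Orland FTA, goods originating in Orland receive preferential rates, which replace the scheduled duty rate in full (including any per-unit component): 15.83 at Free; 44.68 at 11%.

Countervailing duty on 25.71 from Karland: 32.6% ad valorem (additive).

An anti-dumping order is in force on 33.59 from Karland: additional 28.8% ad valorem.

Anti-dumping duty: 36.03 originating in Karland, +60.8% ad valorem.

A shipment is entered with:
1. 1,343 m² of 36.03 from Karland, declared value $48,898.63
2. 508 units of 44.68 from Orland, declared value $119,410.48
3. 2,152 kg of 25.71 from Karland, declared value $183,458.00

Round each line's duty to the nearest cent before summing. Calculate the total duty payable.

Line 1 (36.03, Karland, 1,343 m², $48,898.63):
Base rate for 36.03 is 11.5% + $2.52/m².
Additional duty on 36.03 from Karland: +60.8%. Applied ad valorem rate: 11.5% + 60.8% = 72.3%.
Duty = $48,898.63 × 72.3% + 1,343 × $2.52 = $38,738.07.
Line 2 (44.68, Orland, 508 units, $119,410.48):
Base rate for 44.68 is 14%.
Origin Orland qualifies under the Casania–Orland agreement and 44.68 is covered: preferential rate 11% applies instead.
Duty = $119,410.48 × 11% = $13,135.15.
Line 3 (25.71, Karland, 2,152 kg, $183,458.00):
Base rate for 25.71 is 33%.
Additional duty on 25.71 from Karland: +32.6%. Applied ad valorem rate: 33% + 32.6% = 65.6%.
Duty = $183,458.00 × 65.6% = $120,348.45.
Total = $38,738.07 + $13,135.15 + $120,348.45 = $172,221.67.

$172,221.67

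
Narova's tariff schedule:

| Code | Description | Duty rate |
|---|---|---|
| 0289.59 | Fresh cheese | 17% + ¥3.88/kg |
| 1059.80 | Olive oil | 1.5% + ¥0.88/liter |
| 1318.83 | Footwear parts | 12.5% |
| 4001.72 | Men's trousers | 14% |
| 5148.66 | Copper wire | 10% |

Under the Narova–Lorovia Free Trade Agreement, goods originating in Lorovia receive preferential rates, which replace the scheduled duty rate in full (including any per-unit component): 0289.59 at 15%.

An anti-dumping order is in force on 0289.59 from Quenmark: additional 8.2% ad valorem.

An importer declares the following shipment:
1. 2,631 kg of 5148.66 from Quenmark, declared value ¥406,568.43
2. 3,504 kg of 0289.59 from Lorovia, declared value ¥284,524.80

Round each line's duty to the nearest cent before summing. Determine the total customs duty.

¥83,335.56

Line 1 (5148.66, Quenmark, 2,631 kg, ¥406,568.43):
Base rate for 5148.66 is 10%.
Duty = ¥406,568.43 × 10% = ¥40,656.84.
Line 2 (0289.59, Lorovia, 3,504 kg, ¥284,524.80):
Base rate for 0289.59 is 17% + ¥3.88/kg.
Origin Lorovia qualifies under the Narova–Lorovia agreement and 0289.59 is covered: preferential rate 15% applies instead.
The additional-duty order on 0289.59 targets Quenmark, not Lorovia; it does not apply.
Duty = ¥284,524.80 × 15% = ¥42,678.72.
Total = ¥40,656.84 + ¥42,678.72 = ¥83,335.56.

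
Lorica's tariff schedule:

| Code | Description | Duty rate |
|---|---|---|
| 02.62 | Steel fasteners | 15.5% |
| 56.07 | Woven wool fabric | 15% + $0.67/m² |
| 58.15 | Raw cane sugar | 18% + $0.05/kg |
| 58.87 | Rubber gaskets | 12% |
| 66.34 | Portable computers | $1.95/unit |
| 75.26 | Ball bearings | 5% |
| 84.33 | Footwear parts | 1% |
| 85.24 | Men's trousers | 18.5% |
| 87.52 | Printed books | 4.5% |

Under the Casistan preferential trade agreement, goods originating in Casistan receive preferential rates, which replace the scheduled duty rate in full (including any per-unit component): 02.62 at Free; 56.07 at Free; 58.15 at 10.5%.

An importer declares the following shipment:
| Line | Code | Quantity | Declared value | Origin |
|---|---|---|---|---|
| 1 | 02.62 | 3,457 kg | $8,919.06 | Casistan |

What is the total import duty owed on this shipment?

$0.00

Line 1 (02.62, Casistan, 3,457 kg, $8,919.06):
Base rate for 02.62 is 15.5%.
Origin Casistan qualifies under the Lorica–Casistan agreement and 02.62 is covered: preferential rate Free applies instead.
Duty = $8,919.06 × 0% = $0.00.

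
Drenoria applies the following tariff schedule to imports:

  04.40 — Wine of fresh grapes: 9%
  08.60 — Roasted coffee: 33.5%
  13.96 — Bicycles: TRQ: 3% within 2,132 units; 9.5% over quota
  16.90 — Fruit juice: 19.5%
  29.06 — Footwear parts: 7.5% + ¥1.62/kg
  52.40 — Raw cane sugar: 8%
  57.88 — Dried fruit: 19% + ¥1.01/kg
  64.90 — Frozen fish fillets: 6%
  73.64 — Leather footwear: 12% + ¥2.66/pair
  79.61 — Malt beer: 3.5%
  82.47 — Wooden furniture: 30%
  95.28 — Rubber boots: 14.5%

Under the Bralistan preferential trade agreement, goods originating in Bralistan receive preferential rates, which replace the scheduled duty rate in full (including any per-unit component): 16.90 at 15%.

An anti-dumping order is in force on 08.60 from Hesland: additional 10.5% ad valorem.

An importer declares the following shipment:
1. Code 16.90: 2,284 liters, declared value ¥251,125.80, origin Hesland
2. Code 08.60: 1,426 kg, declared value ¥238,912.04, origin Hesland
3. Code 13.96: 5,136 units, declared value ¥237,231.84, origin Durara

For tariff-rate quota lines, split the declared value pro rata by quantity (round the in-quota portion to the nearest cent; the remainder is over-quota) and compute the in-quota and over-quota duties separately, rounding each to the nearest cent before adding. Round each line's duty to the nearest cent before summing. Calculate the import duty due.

¥170,226.84

Line 1 (16.90, Hesland, 2,284 liters, ¥251,125.80):
Base rate for 16.90 is 19.5%.
16.90 has an FTA preferential rate, but origin Hesland is not Bralistan; base rate stands.
Duty = ¥251,125.80 × 19.5% = ¥48,969.53.
Line 2 (08.60, Hesland, 1,426 kg, ¥238,912.04):
Base rate for 08.60 is 33.5%.
Additional duty on 08.60 from Hesland: +10.5%. Applied ad valorem rate: 33.5% + 10.5% = 44%.
Duty = ¥238,912.04 × 44% = ¥105,121.30.
Line 3 (13.96, Durara, 5,136 units, ¥237,231.84):
Code 13.96 is under a tariff-rate quota (threshold 2,132 units). In-quota: 2,132 units at 3%; over-quota: 3,004 units at 9.5%.
Pro-rata value split: in-quota = ¥237,231.84 × 2,132/5,136 = ¥98,477.08; over-quota = ¥237,231.84 − ¥98,477.08 = ¥138,754.76.
In-quota duty = ¥98,477.08 × 3% = ¥2,954.31. Over-quota duty = ¥138,754.76 × 9.5% = ¥13,181.70.
Line duty = ¥2,954.31 + ¥13,181.70 = ¥16,136.01.
Total = ¥48,969.53 + ¥105,121.30 + ¥16,136.01 = ¥170,226.84.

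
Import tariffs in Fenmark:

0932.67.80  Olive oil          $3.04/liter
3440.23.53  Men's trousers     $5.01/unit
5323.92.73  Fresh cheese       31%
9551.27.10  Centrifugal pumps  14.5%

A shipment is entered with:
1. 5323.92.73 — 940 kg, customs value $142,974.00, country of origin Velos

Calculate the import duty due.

Line 1 (5323.92.73, Velos, 940 kg, $142,974.00):
Base rate for 5323.92.73 is 31%.
Duty = $142,974.00 × 31% = $44,321.94.

$44,321.94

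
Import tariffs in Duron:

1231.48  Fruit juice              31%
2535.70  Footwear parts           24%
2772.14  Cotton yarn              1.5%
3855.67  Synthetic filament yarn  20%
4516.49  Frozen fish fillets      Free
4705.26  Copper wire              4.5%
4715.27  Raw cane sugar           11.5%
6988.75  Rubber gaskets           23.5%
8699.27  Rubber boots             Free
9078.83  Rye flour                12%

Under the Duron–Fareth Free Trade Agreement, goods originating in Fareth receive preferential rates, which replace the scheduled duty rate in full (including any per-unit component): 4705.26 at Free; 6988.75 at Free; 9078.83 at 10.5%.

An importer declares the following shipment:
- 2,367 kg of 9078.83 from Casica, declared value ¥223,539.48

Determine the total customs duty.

¥26,824.74

Line 1 (9078.83, Casica, 2,367 kg, ¥223,539.48):
Base rate for 9078.83 is 12%.
9078.83 has an FTA preferential rate, but origin Casica is not Fareth; base rate stands.
Duty = ¥223,539.48 × 12% = ¥26,824.74.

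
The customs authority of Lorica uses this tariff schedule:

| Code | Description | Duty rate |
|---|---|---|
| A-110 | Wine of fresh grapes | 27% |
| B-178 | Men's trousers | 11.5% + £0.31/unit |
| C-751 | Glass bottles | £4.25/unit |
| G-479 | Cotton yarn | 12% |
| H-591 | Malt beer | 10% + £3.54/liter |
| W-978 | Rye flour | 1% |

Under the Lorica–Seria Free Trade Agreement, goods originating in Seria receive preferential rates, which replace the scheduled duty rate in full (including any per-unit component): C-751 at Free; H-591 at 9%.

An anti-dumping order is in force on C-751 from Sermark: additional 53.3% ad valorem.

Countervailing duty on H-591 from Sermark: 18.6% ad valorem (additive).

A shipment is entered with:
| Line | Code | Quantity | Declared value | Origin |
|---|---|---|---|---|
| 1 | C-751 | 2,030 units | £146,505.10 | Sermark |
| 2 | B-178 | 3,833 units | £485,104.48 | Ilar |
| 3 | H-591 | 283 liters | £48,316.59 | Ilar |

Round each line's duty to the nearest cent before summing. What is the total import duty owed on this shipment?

£149,523.45

Line 1 (C-751, Sermark, 2,030 units, £146,505.10):
Base rate for C-751 is £4.25/unit.
C-751 has an FTA preferential rate, but origin Sermark is not Seria; base rate stands.
Additional duty on C-751 from Sermark: +53.3% ad valorem. Applied ad valorem rate = 53.3%.
Duty = £146,505.10 × 53.3% + 2,030 × £4.25 = £86,714.72.
Line 2 (B-178, Ilar, 3,833 units, £485,104.48):
Base rate for B-178 is 11.5% + £0.31/unit.
Duty = £485,104.48 × 11.5% + 3,833 × £0.31 = £56,975.25.
Line 3 (H-591, Ilar, 283 liters, £48,316.59):
Base rate for H-591 is 10% + £3.54/liter.
H-591 has an FTA preferential rate, but origin Ilar is not Seria; base rate stands.
The additional-duty order on H-591 targets Sermark, not Ilar; it does not apply.
Duty = £48,316.59 × 10% + 283 × £3.54 = £5,833.48.
Total = £86,714.72 + £56,975.25 + £5,833.48 = £149,523.45.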